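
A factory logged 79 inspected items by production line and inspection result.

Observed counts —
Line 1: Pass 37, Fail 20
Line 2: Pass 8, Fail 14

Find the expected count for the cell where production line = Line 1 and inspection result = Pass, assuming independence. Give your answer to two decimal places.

32.47

Row total (Line 1) = 57; column total (Pass) = 45; grand total N = 79.
Expected count = (row total × column total) / N = 57 × 45 / 79 = 32.47.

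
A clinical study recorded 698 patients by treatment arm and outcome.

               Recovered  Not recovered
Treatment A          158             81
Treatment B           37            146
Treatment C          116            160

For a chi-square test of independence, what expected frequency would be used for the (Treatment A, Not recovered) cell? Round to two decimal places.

Row total (Treatment A) = 239; column total (Not recovered) = 387; grand total N = 698.
Expected count = (row total × column total) / N = 239 × 387 / 698 = 132.51.

132.51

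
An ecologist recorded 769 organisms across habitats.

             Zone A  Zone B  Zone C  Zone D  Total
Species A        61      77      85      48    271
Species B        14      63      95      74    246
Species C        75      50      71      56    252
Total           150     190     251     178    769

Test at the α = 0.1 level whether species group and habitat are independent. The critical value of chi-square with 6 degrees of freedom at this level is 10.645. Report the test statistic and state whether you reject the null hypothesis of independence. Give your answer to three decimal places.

Grand total N = 769.
Expected counts (row total × column total / N):
  Species A, Zone A: 271×150/769 = 52.86086
  Species A, Zone B: 271×190/769 = 66.95709
  Species A, Zone C: 271×251/769 = 88.45384
  Species A, Zone D: 271×178/769 = 62.72822
  Species B, Zone A: 246×150/769 = 47.98440
  Species B, Zone B: 246×190/769 = 60.78023
  Species B, Zone C: 246×251/769 = 80.29389
  Species B, Zone D: 246×178/769 = 56.94148
  Species C, Zone A: 252×150/769 = 49.15475
  Species C, Zone B: 252×190/769 = 62.26268
  Species C, Zone C: 252×251/769 = 82.25228
  Species C, Zone D: 252×178/769 = 58.33030
Contributions (O − E)²/E:
  (61 − 52.86086)²/52.86086 = 1.2532
  (77 − 66.95709)²/66.95709 = 1.5063
  (85 − 88.45384)²/88.45384 = 0.1349
  (48 − 62.72822)²/62.72822 = 3.4581
  (14 − 47.98440)²/47.98440 = 24.0691
  (63 − 60.78023)²/60.78023 = 0.0811
  (95 − 80.29389)²/80.29389 = 2.6935
  (74 − 56.94148)²/56.94148 = 5.1104
  (75 − 49.15475)²/49.15475 = 13.5893
  (50 − 62.26268)²/62.26268 = 2.4151
  (71 − 82.25228)²/82.25228 = 1.5393
  (56 − 58.33030)²/58.33030 = 0.0931
χ² = 1.2532 + 1.5063 + 0.1349 + 3.4581 + 24.0691 + 0.0811 + 2.6935 + 5.1104 + 13.5893 + 2.4151 + 1.5393 + 0.0931 = 55.943
df = (3−1)(4−1) = 6. Since 55.943 > 10.645, reject the null hypothesis of independence at α = 0.1.

55.943; reject H₀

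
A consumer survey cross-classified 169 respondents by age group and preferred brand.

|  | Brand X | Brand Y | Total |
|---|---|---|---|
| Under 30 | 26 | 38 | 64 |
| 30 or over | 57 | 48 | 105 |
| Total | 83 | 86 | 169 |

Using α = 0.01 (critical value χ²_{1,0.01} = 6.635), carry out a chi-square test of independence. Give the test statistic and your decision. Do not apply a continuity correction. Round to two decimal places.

Grand total N = 169.
Expected counts (row total × column total / N):
  Under 30, Brand X: 64×83/169 = 31.432
  Under 30, Brand Y: 64×86/169 = 32.568
  30 or over, Brand X: 105×83/169 = 51.568
  30 or over, Brand Y: 105×86/169 = 53.432
Contributions (O − E)²/E:
  (26 − 31.432)²/31.432 = 0.9387
  (38 − 32.568)²/32.568 = 0.9060
  (57 − 51.568)²/51.568 = 0.5722
  (48 − 53.432)²/53.432 = 0.5522
χ² = 0.9387 + 0.9060 + 0.5722 + 0.5522 = 2.97
df = (2−1)(2−1) = 1. Since 2.97 < 6.635, fail to reject the null hypothesis of independence at α = 0.01.

2.97; fail to reject H₀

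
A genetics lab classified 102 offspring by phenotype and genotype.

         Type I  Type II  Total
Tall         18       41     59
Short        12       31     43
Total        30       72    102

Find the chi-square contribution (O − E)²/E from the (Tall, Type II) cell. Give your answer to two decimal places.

Row total (Tall) = 59; column total (Type II) = 72; N = 102.
Expected count E = 59 × 72 / 102 = 41.647.
Contribution = (O − E)²/E = (41 − 41.647)² / 41.647 = 0.01.

0.01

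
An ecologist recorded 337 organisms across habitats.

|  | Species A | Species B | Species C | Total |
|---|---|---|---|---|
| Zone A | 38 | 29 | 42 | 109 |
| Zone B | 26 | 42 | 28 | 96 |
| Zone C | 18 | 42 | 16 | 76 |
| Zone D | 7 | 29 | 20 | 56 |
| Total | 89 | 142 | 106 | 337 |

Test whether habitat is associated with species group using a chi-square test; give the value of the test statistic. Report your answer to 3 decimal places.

22.759

Grand total N = 337.
Expected counts (row total × column total / N):
  Zone A, Species A: 109×89/337 = 28.7864
  Zone A, Species B: 109×142/337 = 45.9288
  Zone A, Species C: 109×106/337 = 34.2849
  Zone B, Species A: 96×89/337 = 25.3531
  Zone B, Species B: 96×142/337 = 40.4510
  Zone B, Species C: 96×106/337 = 30.1958
  Zone C, Species A: 76×89/337 = 20.0712
  Zone C, Species B: 76×142/337 = 32.0237
  Zone C, Species C: 76×106/337 = 23.9050
  Zone D, Species A: 56×89/337 = 14.7893
  Zone D, Species B: 56×142/337 = 23.5964
  Zone D, Species C: 56×106/337 = 17.6142
Contributions (O − E)²/E:
  (38 − 28.7864)²/28.7864 = 2.9490
  (29 − 45.9288)²/45.9288 = 6.2398
  (42 − 34.2849)²/34.2849 = 1.7361
  (26 − 25.3531)²/25.3531 = 0.0165
  (42 − 40.4510)²/40.4510 = 0.0593
  (28 − 30.1958)²/30.1958 = 0.1597
  (18 − 20.0712)²/20.0712 = 0.2137
  (42 − 32.0237)²/32.0237 = 3.1079
  (16 − 23.9050)²/23.9050 = 2.6141
  (7 − 14.7893)²/14.7893 = 4.1025
  (29 − 23.5964)²/23.5964 = 1.2374
  (20 − 17.6142)²/17.6142 = 0.3232
χ² = 2.9490 + 6.2398 + 1.7361 + 0.0165 + 0.0593 + 0.1597 + 0.2137 + 3.1079 + 2.6141 + 4.1025 + 1.2374 + 0.3232 = 22.759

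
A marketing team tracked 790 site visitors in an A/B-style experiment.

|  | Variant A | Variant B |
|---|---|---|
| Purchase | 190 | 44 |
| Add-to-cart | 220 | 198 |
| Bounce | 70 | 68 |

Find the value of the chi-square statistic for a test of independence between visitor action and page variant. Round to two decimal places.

Row totals: 234, 418, 138. Column totals: 480, 310. Grand total N = 790.
Expected counts (row total × column total / N):
  Purchase, Variant A: 234×480/790 = 142.177
  Purchase, Variant B: 234×310/790 = 91.823
  Add-to-cart, Variant A: 418×480/790 = 253.975
  Add-to-cart, Variant B: 418×310/790 = 164.025
  Bounce, Variant A: 138×480/790 = 83.848
  Bounce, Variant B: 138×310/790 = 54.152
Contributions (O − E)²/E:
  (190 − 142.177)²/142.177 = 16.0859
  (44 − 91.823)²/91.823 = 24.9070
  (220 − 253.975)²/253.975 = 4.5449
  (198 − 164.025)²/164.025 = 7.0373
  (70 − 83.848)²/83.848 = 2.2871
  (68 − 54.152)²/54.152 = 3.5413
χ² = 16.0859 + 24.9070 + 4.5449 + 7.0373 + 2.2871 + 3.5413 = 58.40

58.40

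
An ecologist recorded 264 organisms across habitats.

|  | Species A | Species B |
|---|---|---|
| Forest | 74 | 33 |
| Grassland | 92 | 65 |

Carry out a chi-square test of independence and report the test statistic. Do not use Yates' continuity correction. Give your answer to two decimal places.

Row totals: 107, 157. Column totals: 166, 98. Grand total N = 264.
Expected counts (row total × column total / N):
  Forest, Species A: 107×166/264 = 67.280
  Forest, Species B: 107×98/264 = 39.720
  Grassland, Species A: 157×166/264 = 98.720
  Grassland, Species B: 157×98/264 = 58.280
Contributions (O − E)²/E:
  (74 − 67.280)²/67.280 = 0.6712
  (33 − 39.720)²/39.720 = 1.1369
  (92 − 98.720)²/98.720 = 0.4574
  (65 − 58.280)²/58.280 = 0.7749
χ² = 0.6712 + 1.1369 + 0.4574 + 0.7749 = 3.04

3.04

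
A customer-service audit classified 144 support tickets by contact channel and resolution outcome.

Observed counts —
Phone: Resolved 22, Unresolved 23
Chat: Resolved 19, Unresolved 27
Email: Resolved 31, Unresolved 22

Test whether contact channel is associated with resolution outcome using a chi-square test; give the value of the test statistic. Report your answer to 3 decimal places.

Row totals: 45, 46, 53. Column totals: 72, 72. Grand total N = 144.
Expected counts (row total × column total / N):
  Phone, Resolved: 45×72/144 = 22.5000
  Phone, Unresolved: 45×72/144 = 22.5000
  Chat, Resolved: 46×72/144 = 23.0000
  Chat, Unresolved: 46×72/144 = 23.0000
  Email, Resolved: 53×72/144 = 26.5000
  Email, Unresolved: 53×72/144 = 26.5000
Contributions (O − E)²/E:
  (22 − 22.5000)²/22.5000 = 0.0111
  (23 − 22.5000)²/22.5000 = 0.0111
  (19 − 23.0000)²/23.0000 = 0.6957
  (27 − 23.0000)²/23.0000 = 0.6957
  (31 − 26.5000)²/26.5000 = 0.7642
  (22 − 26.5000)²/26.5000 = 0.7642
χ² = 0.0111 + 0.0111 + 0.6957 + 0.6957 + 0.7642 + 0.7642 = 2.942

2.942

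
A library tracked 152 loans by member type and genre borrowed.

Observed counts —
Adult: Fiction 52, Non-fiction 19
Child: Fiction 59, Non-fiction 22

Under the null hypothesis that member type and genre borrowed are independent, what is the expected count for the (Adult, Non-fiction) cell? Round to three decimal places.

19.151

Row total (Adult) = 71; column total (Non-fiction) = 41; grand total N = 152.
Expected count = (row total × column total) / N = 71 × 41 / 152 = 19.151.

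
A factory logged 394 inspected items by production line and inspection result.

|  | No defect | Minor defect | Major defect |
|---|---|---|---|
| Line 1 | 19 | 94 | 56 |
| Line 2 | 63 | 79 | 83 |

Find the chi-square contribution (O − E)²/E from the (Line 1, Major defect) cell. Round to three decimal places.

Row total (Line 1) = 169; column total (Major defect) = 139; N = 394.
Expected count E = 169 × 139 / 394 = 59.6218.
Contribution = (O − E)²/E = (56 − 59.6218)² / 59.6218 = 0.220.

0.220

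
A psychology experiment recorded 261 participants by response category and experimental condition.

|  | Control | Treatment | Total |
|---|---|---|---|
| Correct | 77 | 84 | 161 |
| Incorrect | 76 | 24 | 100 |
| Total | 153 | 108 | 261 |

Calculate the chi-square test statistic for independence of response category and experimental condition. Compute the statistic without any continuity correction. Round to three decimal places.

20.186

Grand total N = 261.
Expected counts (row total × column total / N):
  Correct, Control: 161×153/261 = 94.3793
  Correct, Treatment: 161×108/261 = 66.6207
  Incorrect, Control: 100×153/261 = 58.6207
  Incorrect, Treatment: 100×108/261 = 41.3793
Contributions (O − E)²/E:
  (77 − 94.3793)²/94.3793 = 3.2003
  (84 − 66.6207)²/66.6207 = 4.5337
  (76 − 58.6207)²/58.6207 = 5.1524
  (24 − 41.3793)²/41.3793 = 7.2993
χ² = 3.2003 + 4.5337 + 5.1524 + 7.2993 = 20.186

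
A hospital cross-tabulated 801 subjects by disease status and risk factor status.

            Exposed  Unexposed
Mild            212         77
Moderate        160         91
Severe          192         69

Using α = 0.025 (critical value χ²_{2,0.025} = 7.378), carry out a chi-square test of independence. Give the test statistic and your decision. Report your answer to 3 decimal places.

Row totals: 289, 251, 261. Column totals: 564, 237. Grand total N = 801.
Expected counts (row total × column total / N):
  Mild, Exposed: 289×564/801 = 203.4906
  Mild, Unexposed: 289×237/801 = 85.5094
  Moderate, Exposed: 251×564/801 = 176.7341
  Moderate, Unexposed: 251×237/801 = 74.2659
  Severe, Exposed: 261×564/801 = 183.7753
  Severe, Unexposed: 261×237/801 = 77.2247
Contributions (O − E)²/E:
  (212 − 203.4906)²/203.4906 = 0.3558
  (77 − 85.5094)²/85.5094 = 0.8468
  (160 − 176.7341)²/176.7341 = 1.5845
  (91 − 74.2659)²/74.2659 = 3.7706
  (192 − 183.7753)²/183.7753 = 0.3681
  (69 − 77.2247)²/77.2247 = 0.8760
χ² = 0.3558 + 0.8468 + 1.5845 + 3.7706 + 0.3681 + 0.8760 = 7.802
df = (3−1)(2−1) = 2. Since 7.802 > 7.378, reject the null hypothesis of independence at α = 0.025.

7.802; reject H₀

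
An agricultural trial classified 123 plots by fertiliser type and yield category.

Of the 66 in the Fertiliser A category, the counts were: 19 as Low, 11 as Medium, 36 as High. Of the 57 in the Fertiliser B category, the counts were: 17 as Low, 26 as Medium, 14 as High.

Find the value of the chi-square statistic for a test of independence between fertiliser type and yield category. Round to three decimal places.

15.296

Row totals: 66, 57. Column totals: 36, 37, 50. Grand total N = 123.
Expected counts (row total × column total / N):
  Fertiliser A, Low: 66×36/123 = 19.3171
  Fertiliser A, Medium: 66×37/123 = 19.8537
  Fertiliser A, High: 66×50/123 = 26.8293
  Fertiliser B, Low: 57×36/123 = 16.6829
  Fertiliser B, Medium: 57×37/123 = 17.1463
  Fertiliser B, High: 57×50/123 = 23.1707
Contributions (O − E)²/E:
  (19 − 19.3171)²/19.3171 = 0.0052
  (11 − 19.8537)²/19.8537 = 3.9483
  (36 − 26.8293)²/26.8293 = 3.1347
  (17 − 16.6829)²/16.6829 = 0.0060
  (26 − 17.1463)²/17.1463 = 4.5717
  (14 − 23.1707)²/23.1707 = 3.6297
χ² = 0.0052 + 3.9483 + 3.1347 + 0.0060 + 4.5717 + 3.6297 = 15.296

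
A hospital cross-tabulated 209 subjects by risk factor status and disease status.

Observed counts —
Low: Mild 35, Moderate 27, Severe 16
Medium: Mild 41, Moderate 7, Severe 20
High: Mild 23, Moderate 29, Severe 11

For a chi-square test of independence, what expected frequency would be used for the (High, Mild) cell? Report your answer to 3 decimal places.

Row total (High) = 63; column total (Mild) = 99; grand total N = 209.
Expected count = (row total × column total) / N = 63 × 99 / 209 = 29.842.

29.842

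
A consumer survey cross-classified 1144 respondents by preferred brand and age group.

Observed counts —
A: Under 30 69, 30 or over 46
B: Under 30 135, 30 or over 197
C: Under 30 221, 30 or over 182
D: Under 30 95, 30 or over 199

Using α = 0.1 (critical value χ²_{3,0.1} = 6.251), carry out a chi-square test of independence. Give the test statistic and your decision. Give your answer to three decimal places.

47.681; reject H₀

Row totals: 115, 332, 403, 294. Column totals: 520, 624. Grand total N = 1144.
Expected counts (row total × column total / N):
  A, Under 30: 115×520/1144 = 52.2727
  A, 30 or over: 115×624/1144 = 62.7273
  B, Under 30: 332×520/1144 = 150.9091
  B, 30 or over: 332×624/1144 = 181.0909
  C, Under 30: 403×520/1144 = 183.1818
  C, 30 or over: 403×624/1144 = 219.8182
  D, Under 30: 294×520/1144 = 133.6364
  D, 30 or over: 294×624/1144 = 160.3636
Contributions (O − E)²/E:
  (69 − 52.2727)²/52.2727 = 5.3527
  (46 − 62.7273)²/62.7273 = 4.4606
  (135 − 150.9091)²/150.9091 = 1.6772
  (197 − 181.0909)²/181.0909 = 1.3976
  (221 − 183.1818)²/183.1818 = 7.8076
  (182 − 219.8182)²/219.8182 = 6.5064
  (95 − 133.6364)²/133.6364 = 11.1704
  (199 − 160.3636)²/160.3636 = 9.3087
χ² = 5.3527 + 4.4606 + 1.6772 + 1.3976 + 7.8076 + 6.5064 + 11.1704 + 9.3087 = 47.681
df = (4−1)(2−1) = 3. Since 47.681 > 6.251, reject the null hypothesis of independence at α = 0.1.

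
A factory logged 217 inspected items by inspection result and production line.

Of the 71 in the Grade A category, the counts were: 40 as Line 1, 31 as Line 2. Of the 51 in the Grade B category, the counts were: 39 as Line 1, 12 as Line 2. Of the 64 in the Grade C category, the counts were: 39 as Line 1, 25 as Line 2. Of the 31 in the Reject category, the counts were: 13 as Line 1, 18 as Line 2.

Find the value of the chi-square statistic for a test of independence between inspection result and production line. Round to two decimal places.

10.42

Row totals: 71, 51, 64, 31. Column totals: 131, 86. Grand total N = 217.
Expected counts (row total × column total / N):
  Grade A, Line 1: 71×131/217 = 42.862
  Grade A, Line 2: 71×86/217 = 28.138
  Grade B, Line 1: 51×131/217 = 30.788
  Grade B, Line 2: 51×86/217 = 20.212
  Grade C, Line 1: 64×131/217 = 38.636
  Grade C, Line 2: 64×86/217 = 25.364
  Reject, Line 1: 31×131/217 = 18.714
  Reject, Line 2: 31×86/217 = 12.286
Contributions (O − E)²/E:
  (40 − 42.862)²/42.862 = 0.1911
  (31 − 28.138)²/28.138 = 0.2911
  (39 − 30.788)²/30.788 = 2.1904
  (12 − 20.212)²/20.212 = 3.3365
  (39 − 38.636)²/38.636 = 0.0034
  (25 − 25.364)²/25.364 = 0.0052
  (13 − 18.714)²/18.714 = 1.7447
  (18 − 12.286)²/12.286 = 2.6575
χ² = 0.1911 + 0.2911 + 2.1904 + 3.3365 + 0.0034 + 0.0052 + 1.7447 + 2.6575 = 10.42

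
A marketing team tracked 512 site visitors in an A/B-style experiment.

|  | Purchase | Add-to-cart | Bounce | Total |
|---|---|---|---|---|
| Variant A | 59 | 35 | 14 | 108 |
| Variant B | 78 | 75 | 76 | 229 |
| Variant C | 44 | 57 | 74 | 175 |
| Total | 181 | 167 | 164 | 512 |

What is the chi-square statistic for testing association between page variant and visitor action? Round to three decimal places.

Grand total N = 512.
Expected counts (row total × column total / N):
  Variant A, Purchase: 108×181/512 = 38.1797
  Variant A, Add-to-cart: 108×167/512 = 35.2266
  Variant A, Bounce: 108×164/512 = 34.5938
  Variant B, Purchase: 229×181/512 = 80.9551
  Variant B, Add-to-cart: 229×167/512 = 74.6934
  Variant B, Bounce: 229×164/512 = 73.3516
  Variant C, Purchase: 175×181/512 = 61.8652
  Variant C, Add-to-cart: 175×167/512 = 57.0801
  Variant C, Bounce: 175×164/512 = 56.0547
Contributions (O − E)²/E:
  (59 − 38.1797)²/38.1797 = 11.3538
  (35 − 35.2266)²/35.2266 = 0.0015
  (14 − 34.5938)²/34.5938 = 12.2596
  (78 − 80.9551)²/80.9551 = 0.1079
  (75 − 74.6934)²/74.6934 = 0.0013
  (76 − 73.3516)²/73.3516 = 0.0956
  (44 − 61.8652)²/61.8652 = 5.1590
  (57 − 57.0801)²/57.0801 = 0.0001
  (74 − 56.0547)²/56.0547 = 5.7450
χ² = 11.3538 + 0.0015 + 12.2596 + 0.1079 + 0.0013 + 0.0956 + 5.1590 + 0.0001 + 5.7450 = 34.724

34.724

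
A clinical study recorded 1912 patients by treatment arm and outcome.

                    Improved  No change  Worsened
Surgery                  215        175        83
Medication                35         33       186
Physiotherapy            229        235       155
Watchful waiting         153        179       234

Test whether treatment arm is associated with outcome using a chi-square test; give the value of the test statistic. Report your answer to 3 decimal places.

Row totals: 473, 254, 619, 566. Column totals: 632, 622, 658. Grand total N = 1912.
Expected counts (row total × column total / N):
  Surgery, Improved: 473×632/1912 = 156.34728
  Surgery, No change: 473×622/1912 = 153.87343
  Surgery, Worsened: 473×658/1912 = 162.77929
  Medication, Improved: 254×632/1912 = 83.95816
  Medication, No change: 254×622/1912 = 82.62971
  Medication, Worsened: 254×658/1912 = 87.41213
  Physiotherapy, Improved: 619×632/1912 = 204.60669
  Physiotherapy, No change: 619×622/1912 = 201.36925
  Physiotherapy, Worsened: 619×658/1912 = 213.02406
  Watchful waiting, Improved: 566×632/1912 = 187.08787
  Watchful waiting, No change: 566×622/1912 = 184.12762
  Watchful waiting, Worsened: 566×658/1912 = 194.78452
Contributions (O − E)²/E:
  (215 − 156.34728)²/156.34728 = 22.0032
  (175 − 153.87343)²/153.87343 = 2.9006
  (83 − 162.77929)²/162.77929 = 39.1004
  (35 − 83.95816)²/83.95816 = 28.5488
  (33 − 82.62971)²/82.62971 = 29.8090
  (186 − 87.41213)²/87.41213 = 111.1924
  (229 − 204.60669)²/204.60669 = 2.9082
  (235 − 201.36925)²/201.36925 = 5.6167
  (155 − 213.02406)²/213.02406 = 15.8047
  (153 − 187.08787)²/187.08787 = 6.2109
  (179 − 184.12762)²/184.12762 = 0.1428
  (234 − 194.78452)²/194.78452 = 7.8952
χ² = 22.0032 + 2.9006 + 39.1004 + 28.5488 + 29.8090 + 111.1924 + 2.9082 + 5.6167 + 15.8047 + 6.2109 + 0.1428 + 7.8952 = 272.133

272.133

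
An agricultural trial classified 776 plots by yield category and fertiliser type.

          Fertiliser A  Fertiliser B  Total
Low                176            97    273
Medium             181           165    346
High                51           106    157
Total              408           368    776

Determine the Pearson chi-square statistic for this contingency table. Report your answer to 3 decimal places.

Grand total N = 776.
Expected counts (row total × column total / N):
  Low, Fertiliser A: 273×408/776 = 143.5361
  Low, Fertiliser B: 273×368/776 = 129.4639
  Medium, Fertiliser A: 346×408/776 = 181.9175
  Medium, Fertiliser B: 346×368/776 = 164.0825
  High, Fertiliser A: 157×408/776 = 82.5464
  High, Fertiliser B: 157×368/776 = 74.4536
Contributions (O − E)²/E:
  (176 − 143.5361)²/143.5361 = 7.3424
  (97 − 129.4639)²/129.4639 = 8.1405
  (181 − 181.9175)²/181.9175 = 0.0046
  (165 − 164.0825)²/164.0825 = 0.0051
  (51 − 82.5464)²/82.5464 = 12.0560
  (106 − 74.4536)²/74.4536 = 13.3664
χ² = 7.3424 + 8.1405 + 0.0046 + 0.0051 + 12.0560 + 13.3664 = 40.915

40.915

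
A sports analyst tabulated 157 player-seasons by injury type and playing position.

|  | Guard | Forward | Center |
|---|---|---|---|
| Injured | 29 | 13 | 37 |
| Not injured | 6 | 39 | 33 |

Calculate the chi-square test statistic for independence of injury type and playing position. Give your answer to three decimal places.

28.338

Row totals: 79, 78. Column totals: 35, 52, 70. Grand total N = 157.
Expected counts (row total × column total / N):
  Injured, Guard: 79×35/157 = 17.6115
  Injured, Forward: 79×52/157 = 26.1656
  Injured, Center: 79×70/157 = 35.2229
  Not injured, Guard: 78×35/157 = 17.3885
  Not injured, Forward: 78×52/157 = 25.8344
  Not injured, Center: 78×70/157 = 34.7771
Contributions (O − E)²/E:
  (29 − 17.6115)²/17.6115 = 7.3644
  (13 − 26.1656)²/26.1656 = 6.6245
  (37 − 35.2229)²/35.2229 = 0.0897
  (6 − 17.3885)²/17.3885 = 7.4588
  (39 − 25.8344)²/25.8344 = 6.7094
  (33 − 34.7771)²/34.7771 = 0.0908
χ² = 7.3644 + 6.6245 + 0.0897 + 7.4588 + 6.7094 + 0.0908 = 28.338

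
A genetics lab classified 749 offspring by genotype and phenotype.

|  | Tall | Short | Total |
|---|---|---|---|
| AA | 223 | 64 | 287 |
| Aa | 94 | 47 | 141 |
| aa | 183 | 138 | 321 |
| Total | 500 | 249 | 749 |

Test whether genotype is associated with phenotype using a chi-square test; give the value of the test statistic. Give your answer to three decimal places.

29.231

Grand total N = 749.
Expected counts (row total × column total / N):
  AA, Tall: 287×500/749 = 191.5888
  AA, Short: 287×249/749 = 95.4112
  Aa, Tall: 141×500/749 = 94.1255
  Aa, Short: 141×249/749 = 46.8745
  aa, Tall: 321×500/749 = 214.2857
  aa, Short: 321×249/749 = 106.7143
Contributions (O − E)²/E:
  (223 − 191.5888)²/191.5888 = 5.1499
  (64 − 95.4112)²/95.4112 = 10.3412
  (94 − 94.1255)²/94.1255 = 0.0002
  (47 − 46.8745)²/46.8745 = 0.0003
  (183 − 214.2857)²/214.2857 = 4.5677
  (138 − 106.7143)²/106.7143 = 9.1721
χ² = 5.1499 + 10.3412 + 0.0002 + 0.0003 + 4.5677 + 9.1721 = 29.231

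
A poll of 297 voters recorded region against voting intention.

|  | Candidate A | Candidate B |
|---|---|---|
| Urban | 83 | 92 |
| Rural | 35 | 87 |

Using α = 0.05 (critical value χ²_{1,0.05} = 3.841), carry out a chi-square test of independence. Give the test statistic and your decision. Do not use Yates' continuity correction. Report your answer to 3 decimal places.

10.543; reject H₀

Row totals: 175, 122. Column totals: 118, 179. Grand total N = 297.
Expected counts (row total × column total / N):
  Urban, Candidate A: 175×118/297 = 69.5286
  Urban, Candidate B: 175×179/297 = 105.4714
  Rural, Candidate A: 122×118/297 = 48.4714
  Rural, Candidate B: 122×179/297 = 73.5286
Contributions (O − E)²/E:
  (83 − 69.5286)²/69.5286 = 2.6101
  (92 − 105.4714)²/105.4714 = 1.7206
  (35 − 48.4714)²/48.4714 = 3.7440
  (87 − 73.5286)²/73.5286 = 2.4681
χ² = 2.6101 + 1.7206 + 3.7440 + 2.4681 = 10.543
df = (2−1)(2−1) = 1. Since 10.543 > 3.841, reject the null hypothesis of independence at α = 0.05.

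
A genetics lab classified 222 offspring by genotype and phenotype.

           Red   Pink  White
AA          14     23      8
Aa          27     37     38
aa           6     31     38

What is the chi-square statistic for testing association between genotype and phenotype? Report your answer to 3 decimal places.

Row totals: 45, 102, 75. Column totals: 47, 91, 84. Grand total N = 222.
Expected counts (row total × column total / N):
  AA, Red: 45×47/222 = 9.5270
  AA, Pink: 45×91/222 = 18.4459
  AA, White: 45×84/222 = 17.0270
  Aa, Red: 102×47/222 = 21.5946
  Aa, Pink: 102×91/222 = 41.8108
  Aa, White: 102×84/222 = 38.5946
  aa, Red: 75×47/222 = 15.8784
  aa, Pink: 75×91/222 = 30.7432
  aa, White: 75×84/222 = 28.3784
Contributions (O − E)²/E:
  (14 − 9.5270)²/9.5270 = 2.1001
  (23 − 18.4459)²/18.4459 = 1.1244
  (8 − 17.0270)²/17.0270 = 4.7857
  (27 − 21.5946)²/21.5946 = 1.3530
  (37 − 41.8108)²/41.8108 = 0.5535
  (38 − 38.5946)²/38.5946 = 0.0092
  (6 − 15.8784)²/15.8784 = 6.1456
  (31 − 30.7432)²/30.7432 = 0.0021
  (38 − 28.3784)²/28.3784 = 3.2622
χ² = 2.1001 + 1.1244 + 4.7857 + 1.3530 + 0.5535 + 0.0092 + 6.1456 + 0.0021 + 3.2622 = 19.336

19.336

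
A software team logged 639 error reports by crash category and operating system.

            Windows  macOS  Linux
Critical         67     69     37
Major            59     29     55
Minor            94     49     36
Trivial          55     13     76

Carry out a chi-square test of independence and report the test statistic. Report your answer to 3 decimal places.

72.395

Row totals: 173, 143, 179, 144. Column totals: 275, 160, 204. Grand total N = 639.
Expected counts (row total × column total / N):
  Critical, Windows: 173×275/639 = 74.4523
  Critical, macOS: 173×160/639 = 43.3177
  Critical, Linux: 173×204/639 = 55.2300
  Major, Windows: 143×275/639 = 61.5415
  Major, macOS: 143×160/639 = 35.8059
  Major, Linux: 143×204/639 = 45.6526
  Minor, Windows: 179×275/639 = 77.0344
  Minor, macOS: 179×160/639 = 44.8200
  Minor, Linux: 179×204/639 = 57.1455
  Trivial, Windows: 144×275/639 = 61.9718
  Trivial, macOS: 144×160/639 = 36.0563
  Trivial, Linux: 144×204/639 = 45.9718
Contributions (O − E)²/E:
  (67 − 74.4523)²/74.4523 = 0.7459
  (69 − 43.3177)²/43.3177 = 15.2266
  (37 − 55.2300)²/55.2300 = 6.0173
  (59 − 61.5415)²/61.5415 = 0.1050
  (29 − 35.8059)²/35.8059 = 1.2936
  (55 − 45.6526)²/45.6526 = 1.9139
  (94 − 77.0344)²/77.0344 = 3.7364
  (49 − 44.8200)²/44.8200 = 0.3898
  (36 − 57.1455)²/57.1455 = 7.8245
  (55 − 61.9718)²/61.9718 = 0.7843
  (13 − 36.0563)²/36.0563 = 14.7434
  (76 − 45.9718)²/45.9718 = 19.6140
χ² = 0.7459 + 15.2266 + 6.0173 + 0.1050 + 1.2936 + 1.9139 + 3.7364 + 0.3898 + 7.8245 + 0.7843 + 14.7434 + 19.6140 = 72.395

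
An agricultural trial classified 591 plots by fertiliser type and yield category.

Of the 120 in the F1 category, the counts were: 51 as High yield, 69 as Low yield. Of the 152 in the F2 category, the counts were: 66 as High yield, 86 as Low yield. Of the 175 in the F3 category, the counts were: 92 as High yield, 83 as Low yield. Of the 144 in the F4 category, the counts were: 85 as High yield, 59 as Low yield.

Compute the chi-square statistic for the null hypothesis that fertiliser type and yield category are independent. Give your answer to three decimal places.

Row totals: 120, 152, 175, 144. Column totals: 294, 297. Grand total N = 591.
Expected counts (row total × column total / N):
  F1, High yield: 120×294/591 = 59.6954
  F1, Low yield: 120×297/591 = 60.3046
  F2, High yield: 152×294/591 = 75.6142
  F2, Low yield: 152×297/591 = 76.3858
  F3, High yield: 175×294/591 = 87.0558
  F3, Low yield: 175×297/591 = 87.9442
  F4, High yield: 144×294/591 = 71.6345
  F4, Low yield: 144×297/591 = 72.3655
Contributions (O − E)²/E:
  (51 − 59.6954)²/59.6954 = 1.2666
  (69 − 60.3046)²/60.3046 = 1.2538
  (66 − 75.6142)²/75.6142 = 1.2224
  (86 − 76.3858)²/76.3858 = 1.2101
  (92 − 87.0558)²/87.0558 = 0.2808
  (83 − 87.9442)²/87.9442 = 0.2780
  (85 − 71.6345)²/71.6345 = 2.4937
  (59 − 72.3655)²/72.3655 = 2.4685
χ² = 1.2666 + 1.2538 + 1.2224 + 1.2101 + 0.2808 + 0.2780 + 2.4937 + 2.4685 = 10.474

10.474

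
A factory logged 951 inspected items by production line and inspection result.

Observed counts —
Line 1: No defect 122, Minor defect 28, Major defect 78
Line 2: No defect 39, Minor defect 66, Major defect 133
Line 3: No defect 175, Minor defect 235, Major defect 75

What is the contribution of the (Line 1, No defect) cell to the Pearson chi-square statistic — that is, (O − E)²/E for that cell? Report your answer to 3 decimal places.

21.323

Row total (Line 1) = 228; column total (No defect) = 336; N = 951.
Expected count E = 228 × 336 / 951 = 80.5552.
Contribution = (O − E)²/E = (122 − 80.5552)² / 80.5552 = 21.323.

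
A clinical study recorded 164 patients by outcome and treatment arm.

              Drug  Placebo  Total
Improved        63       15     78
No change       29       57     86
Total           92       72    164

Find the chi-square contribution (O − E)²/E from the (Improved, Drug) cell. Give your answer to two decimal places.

Row total (Improved) = 78; column total (Drug) = 92; N = 164.
Expected count E = 78 × 92 / 164 = 43.756.
Contribution = (O − E)²/E = (63 − 43.756)² / 43.756 = 8.46.

8.46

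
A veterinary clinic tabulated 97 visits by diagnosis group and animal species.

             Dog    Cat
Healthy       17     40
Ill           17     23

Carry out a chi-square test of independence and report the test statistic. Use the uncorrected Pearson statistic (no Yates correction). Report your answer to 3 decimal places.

1.659

Row totals: 57, 40. Column totals: 34, 63. Grand total N = 97.
Expected counts (row total × column total / N):
  Healthy, Dog: 57×34/97 = 19.9794
  Healthy, Cat: 57×63/97 = 37.0206
  Ill, Dog: 40×34/97 = 14.0206
  Ill, Cat: 40×63/97 = 25.9794
Contributions (O − E)²/E:
  (17 − 19.9794)²/19.9794 = 0.4443
  (40 − 37.0206)²/37.0206 = 0.2398
  (17 − 14.0206)²/14.0206 = 0.6331
  (23 − 25.9794)²/25.9794 = 0.3417
χ² = 0.4443 + 0.2398 + 0.6331 + 0.3417 = 1.659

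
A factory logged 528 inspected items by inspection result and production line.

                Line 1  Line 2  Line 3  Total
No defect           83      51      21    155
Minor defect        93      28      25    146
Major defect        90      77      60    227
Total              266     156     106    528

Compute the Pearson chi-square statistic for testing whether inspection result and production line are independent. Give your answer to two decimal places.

Grand total N = 528.
Expected counts (row total × column total / N):
  No defect, Line 1: 155×266/528 = 78.087
  No defect, Line 2: 155×156/528 = 45.795
  No defect, Line 3: 155×106/528 = 31.117
  Minor defect, Line 1: 146×266/528 = 73.553
  Minor defect, Line 2: 146×156/528 = 43.136
  Minor defect, Line 3: 146×106/528 = 29.311
  Major defect, Line 1: 227×266/528 = 114.360
  Major defect, Line 2: 227×156/528 = 67.068
  Major defect, Line 3: 227×106/528 = 45.572
Contributions (O − E)²/E:
  (83 − 78.087)²/78.087 = 0.3091
  (51 − 45.795)²/45.795 = 0.5916
  (21 − 31.117)²/31.117 = 3.2893
  (93 − 73.553)²/73.553 = 5.1417
  (28 − 43.136)²/43.136 = 5.3111
  (25 − 29.311)²/29.311 = 0.6341
  (90 − 114.360)²/114.360 = 5.1890
  (77 − 67.068)²/67.068 = 1.4708
  (60 − 45.572)²/45.572 = 4.5679
χ² = 0.3091 + 0.5916 + 3.2893 + 5.1417 + 5.3111 + 0.6341 + 5.1890 + 1.4708 + 4.5679 = 26.50

26.50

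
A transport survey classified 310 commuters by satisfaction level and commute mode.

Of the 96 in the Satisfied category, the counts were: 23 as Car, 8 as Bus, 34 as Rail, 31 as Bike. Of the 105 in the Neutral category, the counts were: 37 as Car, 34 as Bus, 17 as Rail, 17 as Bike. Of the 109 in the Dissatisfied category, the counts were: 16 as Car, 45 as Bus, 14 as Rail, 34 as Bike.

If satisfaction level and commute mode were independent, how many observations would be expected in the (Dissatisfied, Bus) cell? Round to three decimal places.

30.590

Row total (Dissatisfied) = 109; column total (Bus) = 87; grand total N = 310.
Expected count = (row total × column total) / N = 109 × 87 / 310 = 30.590.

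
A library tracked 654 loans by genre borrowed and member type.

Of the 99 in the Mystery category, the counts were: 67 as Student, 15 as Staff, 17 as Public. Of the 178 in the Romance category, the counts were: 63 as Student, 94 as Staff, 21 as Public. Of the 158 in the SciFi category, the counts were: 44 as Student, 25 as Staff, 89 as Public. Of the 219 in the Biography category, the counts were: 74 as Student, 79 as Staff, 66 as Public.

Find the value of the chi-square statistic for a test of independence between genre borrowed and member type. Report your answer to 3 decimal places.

137.238

Row totals: 99, 178, 158, 219. Column totals: 248, 213, 193. Grand total N = 654.
Expected counts (row total × column total / N):
  Mystery, Student: 99×248/654 = 37.5413
  Mystery, Staff: 99×213/654 = 32.2431
  Mystery, Public: 99×193/654 = 29.2156
  Romance, Student: 178×248/654 = 67.4985
  Romance, Staff: 178×213/654 = 57.9725
  Romance, Public: 178×193/654 = 52.5291
  SciFi, Student: 158×248/654 = 59.9144
  SciFi, Staff: 158×213/654 = 51.4587
  SciFi, Public: 158×193/654 = 46.6269
  Biography, Student: 219×248/654 = 83.0459
  Biography, Staff: 219×213/654 = 71.3257
  Biography, Public: 219×193/654 = 64.6284
Contributions (O − E)²/E:
  (67 − 37.5413)²/37.5413 = 23.1163
  (15 − 32.2431)²/32.2431 = 9.2213
  (17 − 29.2156)²/29.2156 = 5.1076
  (63 − 67.4985)²/67.4985 = 0.2998
  (94 − 57.9725)²/57.9725 = 22.3896
  (21 − 52.5291)²/52.5291 = 18.9244
  (44 − 59.9144)²/59.9144 = 4.2272
  (25 − 51.4587)²/51.4587 = 13.6044
  (89 − 46.6269)²/46.6269 = 38.5074
  (74 − 83.0459)²/83.0459 = 0.9853
  (79 − 71.3257)²/71.3257 = 0.8257
  (66 − 64.6284)²/64.6284 = 0.0291
χ² = 23.1163 + 9.2213 + 5.1076 + 0.2998 + 22.3896 + 18.9244 + 4.2272 + 13.6044 + 38.5074 + 0.9853 + 0.8257 + 0.0291 = 137.238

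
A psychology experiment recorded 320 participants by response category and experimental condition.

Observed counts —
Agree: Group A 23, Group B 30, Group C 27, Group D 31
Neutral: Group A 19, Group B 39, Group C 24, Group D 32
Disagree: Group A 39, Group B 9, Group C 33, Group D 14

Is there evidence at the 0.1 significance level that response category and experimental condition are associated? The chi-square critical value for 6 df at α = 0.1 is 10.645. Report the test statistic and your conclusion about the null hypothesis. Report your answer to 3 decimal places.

Row totals: 111, 114, 95. Column totals: 81, 78, 84, 77. Grand total N = 320.
Expected counts (row total × column total / N):
  Agree, Group A: 111×81/320 = 28.0969
  Agree, Group B: 111×78/320 = 27.0562
  Agree, Group C: 111×84/320 = 29.1375
  Agree, Group D: 111×77/320 = 26.7094
  Neutral, Group A: 114×81/320 = 28.8562
  Neutral, Group B: 114×78/320 = 27.7875
  Neutral, Group C: 114×84/320 = 29.9250
  Neutral, Group D: 114×77/320 = 27.4312
  Disagree, Group A: 95×81/320 = 24.0469
  Disagree, Group B: 95×78/320 = 23.1562
  Disagree, Group C: 95×84/320 = 24.9375
  Disagree, Group D: 95×77/320 = 22.8594
Contributions (O − E)²/E:
  (23 − 28.0969)²/28.0969 = 0.9246
  (30 − 27.0562)²/27.0562 = 0.3203
  (27 − 29.1375)²/29.1375 = 0.1568
  (31 − 26.7094)²/26.7094 = 0.6892
  (19 − 28.8562)²/28.8562 = 3.3665
  (39 − 27.7875)²/27.7875 = 4.5243
  (24 − 29.9250)²/29.9250 = 1.1731
  (32 − 27.4312)²/27.4312 = 0.7610
  (39 − 24.0469)²/24.0469 = 9.2983
  (9 − 23.1562)²/23.1562 = 8.6542
  (33 − 24.9375)²/24.9375 = 2.6067
  (14 − 22.8594)²/22.8594 = 3.4336
χ² = 0.9246 + 0.3203 + 0.1568 + 0.6892 + 3.3665 + 4.5243 + 1.1731 + 0.7610 + 9.2983 + 8.6542 + 2.6067 + 3.4336 = 35.909
df = (3−1)(4−1) = 6. Since 35.909 > 10.645, reject the null hypothesis of independence at α = 0.1.

35.909; reject H₀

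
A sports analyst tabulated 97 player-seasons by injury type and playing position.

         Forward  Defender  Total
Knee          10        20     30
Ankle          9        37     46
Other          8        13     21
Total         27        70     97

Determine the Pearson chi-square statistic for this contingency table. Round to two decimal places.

3.12

Grand total N = 97.
Expected counts (row total × column total / N):
  Knee, Forward: 30×27/97 = 8.351
  Knee, Defender: 30×70/97 = 21.649
  Ankle, Forward: 46×27/97 = 12.804
  Ankle, Defender: 46×70/97 = 33.196
  Other, Forward: 21×27/97 = 5.845
  Other, Defender: 21×70/97 = 15.155
Contributions (O − E)²/E:
  (10 − 8.351)²/8.351 = 0.3256
  (20 − 21.649)²/21.649 = 0.1256
  (9 − 12.804)²/12.804 = 1.1301
  (37 − 33.196)²/33.196 = 0.4359
  (8 − 5.845)²/5.845 = 0.7945
  (13 − 15.155)²/15.155 = 0.3064
χ² = 0.3256 + 0.1256 + 1.1301 + 0.4359 + 0.7945 + 0.3064 = 3.12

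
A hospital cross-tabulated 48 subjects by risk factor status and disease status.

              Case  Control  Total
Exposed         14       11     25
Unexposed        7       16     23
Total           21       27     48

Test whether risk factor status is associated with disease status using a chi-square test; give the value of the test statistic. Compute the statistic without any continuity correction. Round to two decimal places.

Grand total N = 48.
Expected counts (row total × column total / N):
  Exposed, Case: 25×21/48 = 10.938
  Exposed, Control: 25×27/48 = 14.062
  Unexposed, Case: 23×21/48 = 10.062
  Unexposed, Control: 23×27/48 = 12.938
Contributions (O − E)²/E:
  (14 − 10.938)²/10.938 = 0.8572
  (11 − 14.062)²/14.062 = 0.6668
  (7 − 10.062)²/10.062 = 0.9318
  (16 − 12.938)²/12.938 = 0.7247
χ² = 0.8572 + 0.6668 + 0.9318 + 0.7247 = 3.18

3.18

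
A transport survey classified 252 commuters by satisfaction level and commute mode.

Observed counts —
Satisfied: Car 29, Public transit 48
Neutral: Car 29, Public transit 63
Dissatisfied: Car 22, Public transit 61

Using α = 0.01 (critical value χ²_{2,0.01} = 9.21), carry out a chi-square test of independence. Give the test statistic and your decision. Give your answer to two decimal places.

2.30; fail to reject H₀

Row totals: 77, 92, 83. Column totals: 80, 172. Grand total N = 252.
Expected counts (row total × column total / N):
  Satisfied, Car: 77×80/252 = 24.444
  Satisfied, Public transit: 77×172/252 = 52.556
  Neutral, Car: 92×80/252 = 29.206
  Neutral, Public transit: 92×172/252 = 62.794
  Dissatisfied, Car: 83×80/252 = 26.349
  Dissatisfied, Public transit: 83×172/252 = 56.651
Contributions (O − E)²/E:
  (29 − 24.444)²/24.444 = 0.8492
  (48 − 52.556)²/52.556 = 0.3950
  (29 − 29.206)²/29.206 = 0.0015
  (63 − 62.794)²/62.794 = 0.0007
  (22 − 26.349)²/26.349 = 0.7178
  (61 − 56.651)²/56.651 = 0.3339
χ² = 0.8492 + 0.3950 + 0.0015 + 0.0007 + 0.7178 + 0.3339 = 2.30
df = (3−1)(2−1) = 2. Since 2.30 < 9.21, fail to reject the null hypothesis of independence at α = 0.01.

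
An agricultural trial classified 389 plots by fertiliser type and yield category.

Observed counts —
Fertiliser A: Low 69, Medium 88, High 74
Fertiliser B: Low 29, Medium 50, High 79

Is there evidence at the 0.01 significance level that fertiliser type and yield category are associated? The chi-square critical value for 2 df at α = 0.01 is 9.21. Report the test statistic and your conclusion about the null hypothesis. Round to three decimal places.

13.738; reject H₀

Row totals: 231, 158. Column totals: 98, 138, 153. Grand total N = 389.
Expected counts (row total × column total / N):
  Fertiliser A, Low: 231×98/389 = 58.1954
  Fertiliser A, Medium: 231×138/389 = 81.9486
  Fertiliser A, High: 231×153/389 = 90.8560
  Fertiliser B, Low: 158×98/389 = 39.8046
  Fertiliser B, Medium: 158×138/389 = 56.0514
  Fertiliser B, High: 158×153/389 = 62.1440
Contributions (O − E)²/E:
  (69 − 58.1954)²/58.1954 = 2.0060
  (88 − 81.9486)²/81.9486 = 0.4469
  (74 − 90.8560)²/90.8560 = 3.1272
  (29 − 39.8046)²/39.8046 = 2.9328
  (50 − 56.0514)²/56.0514 = 0.6533
  (79 − 62.1440)²/62.1440 = 4.5720
χ² = 2.0060 + 0.4469 + 3.1272 + 2.9328 + 0.6533 + 4.5720 = 13.738
df = (2−1)(3−1) = 2. Since 13.738 > 9.21, reject the null hypothesis of independence at α = 0.01.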